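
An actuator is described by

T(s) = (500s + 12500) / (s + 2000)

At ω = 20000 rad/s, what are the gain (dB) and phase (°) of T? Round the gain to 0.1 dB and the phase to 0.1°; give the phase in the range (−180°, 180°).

53.9 dB, 5.6°

Substitute s = j20000:
Numerator: 500(j20000) + 12500 = 12500 + j10000000
Denominator: (j20000) + 2000 = 2000 + j20000
|N| = √(12500² + 10000000²) ≈ 1e+07, ∠N ≈ 89.93°
|D| = √(2000² + 20000²) ≈ 20100, ∠D ≈ 84.29°
|T| = 1e+07 / 20100 ≈ 497.51
Gain = 20 log₁₀(497.51) ≈ 53.94 dB
∠T = 89.93° − 84.29° = 5.64°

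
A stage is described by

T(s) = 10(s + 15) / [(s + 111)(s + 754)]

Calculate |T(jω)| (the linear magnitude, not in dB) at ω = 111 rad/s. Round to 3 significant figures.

0.00936

At s = jω = j111:
zero (s+15): 15 + j111 → |·| = √(15²+111²) = √12546 ≈ 112.01, ∠ = arctan(111/15) ≈ 82.30°
pole (s+111): 111 + j111 → |·| = √(111²+111²) = √24642 ≈ 156.98, ∠ = arctan(111/111) ≈ 45.00°
pole (s+754): 754 + j111 → |·| = √(754²+111²) = √580837 ≈ 762.13, ∠ = arctan(111/754) ≈ 8.37°
|T| = 10 · 112.01 / 1.1964e+05 ≈ 0.0093623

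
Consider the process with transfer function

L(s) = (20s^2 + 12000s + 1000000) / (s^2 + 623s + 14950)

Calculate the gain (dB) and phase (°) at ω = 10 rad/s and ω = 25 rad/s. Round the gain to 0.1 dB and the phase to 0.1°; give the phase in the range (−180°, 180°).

ω = 10: 35.9 dB, -15.9°; ω = 25: 33.8 dB, -30.5°

Substitute s = j10:
Numerator: 20(j10)^2 + 12000(j10) + 1000000 = 998000 + j120000
Denominator: (j10)^2 + 623(j10) + 14950 = 14850 + j6230
|N| = √(998000² + 120000²) ≈ 1.0052e+06, ∠N ≈ 6.86°
|D| = √(14850² + 6230²) ≈ 16104, ∠D ≈ 22.76°
|L| = 1.0052e+06 / 16104 ≈ 62.419
Gain = 20 log₁₀(62.419) ≈ 35.91 dB
∠L = 6.86° − 22.76° = -15.90°

Substitute s = j25:
Numerator: 20(j25)^2 + 12000(j25) + 1000000 = 987500 + j300000
Denominator: (j25)^2 + 623(j25) + 14950 = 14325 + j15575
|N| = √(987500² + 300000²) ≈ 1.0321e+06, ∠N ≈ 16.90°
|D| = √(14325² + 15575²) ≈ 21161, ∠D ≈ 47.39°
|L| = 1.0321e+06 / 21161 ≈ 48.774
Gain = 20 log₁₀(48.774) ≈ 33.76 dB
∠L = 16.90° − 47.39° = -30.49°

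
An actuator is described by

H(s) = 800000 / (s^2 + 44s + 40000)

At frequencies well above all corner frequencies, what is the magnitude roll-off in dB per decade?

-40 dB/decade

Each pole contributes −20 dB/decade at high frequency; each zero contributes +20 dB/decade.
Net: 0 zero(s) − 2 pole(s) → -40 dB/decade.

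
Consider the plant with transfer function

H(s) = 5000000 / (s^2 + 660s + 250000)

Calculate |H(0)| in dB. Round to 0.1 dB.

26.0 dB

H(0) = 5000000 / 250000 = 20
20 log₁₀(20) ≈ 26.02 dB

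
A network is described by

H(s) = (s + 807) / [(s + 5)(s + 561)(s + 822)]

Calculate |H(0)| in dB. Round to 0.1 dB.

H(0) = 1·807 / (5·561·822) ≈ 0.00035
20 log₁₀(0.00035) ≈ -69.12 dB

-69.1 dB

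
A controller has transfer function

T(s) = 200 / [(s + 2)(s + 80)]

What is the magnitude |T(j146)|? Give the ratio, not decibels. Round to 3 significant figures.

At s = jω = j146:
pole (s+2): 2 + j146 → |·| = √(2²+146²) = √21320 ≈ 146.01, ∠ = arctan(146/2) ≈ 89.22°
pole (s+80): 80 + j146 → |·| = √(80²+146²) = √27716 ≈ 166.48, ∠ = arctan(146/80) ≈ 61.28°
|T| = 200 / 24308 ≈ 0.0082277

0.00823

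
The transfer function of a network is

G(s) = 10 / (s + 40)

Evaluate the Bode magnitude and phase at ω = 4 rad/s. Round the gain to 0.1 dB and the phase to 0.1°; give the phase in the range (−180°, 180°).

At s = jω = j4:
pole (s+40): 40 + j4 → |·| = √(40²+4²) = √1616 ≈ 40.2, ∠ = arctan(4/40) ≈ 5.71°
|G| = 10 / 40.2 ≈ 0.24876
Gain = 20 log₁₀(0.24876) ≈ -12.08 dB
∠G = 0.00° − 5.71° = -5.71°

-12.1 dB, -5.7°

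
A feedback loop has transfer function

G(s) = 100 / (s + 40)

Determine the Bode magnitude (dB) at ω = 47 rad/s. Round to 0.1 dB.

4.2 dB

Substitute s = j47:
Numerator: 100 = 100 + j0
Denominator: (j47) + 40 = 40 + j47
|N| = √(100² + 0²) ≈ 100, ∠N ≈ 0.00°
|D| = √(40² + 47²) ≈ 61.717, ∠D ≈ 49.60°
|G| = 100 / 61.717 ≈ 1.6203
Gain = 20 log₁₀(1.6203) ≈ 4.19 dB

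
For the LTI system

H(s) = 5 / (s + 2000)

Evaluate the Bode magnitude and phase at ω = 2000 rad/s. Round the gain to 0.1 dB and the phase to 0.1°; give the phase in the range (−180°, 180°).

-55.1 dB, -45.0°

At s = jω = j2000:
pole (s+2000): 2000 + j2000 → |·| = √(2000²+2000²) = √8000000 ≈ 2828.4, ∠ = arctan(2000/2000) ≈ 45.00°
|H| = 5 / 2828.4 ≈ 0.0017678
Gain = 20 log₁₀(0.0017678) ≈ -55.05 dB
∠H = 0.00° − 45.00° = -45.00°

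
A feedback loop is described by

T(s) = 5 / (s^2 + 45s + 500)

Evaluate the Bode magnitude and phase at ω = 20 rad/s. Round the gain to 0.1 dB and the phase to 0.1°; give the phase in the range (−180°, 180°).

-45.2 dB, -83.7°

Substitute s = j20:
Numerator: 5 = 5 + j0
Denominator: (j20)^2 + 45(j20) + 500 = 100 + j900
|N| = √(5² + 0²) ≈ 5, ∠N ≈ 0.00°
|D| = √(100² + 900²) ≈ 905.54, ∠D ≈ 83.66°
|T| = 5 / 905.54 ≈ 0.0055216
Gain = 20 log₁₀(0.0055216) ≈ -45.16 dB
∠T = 0.00° − 83.66° = -83.66°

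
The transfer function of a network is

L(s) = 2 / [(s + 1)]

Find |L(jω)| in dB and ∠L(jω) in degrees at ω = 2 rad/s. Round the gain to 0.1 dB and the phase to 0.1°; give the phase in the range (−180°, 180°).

At ω = 2 rad/s:
pole (1 + j2·1) = 1 + j2 → |·| ≈ 2.2361, ∠ ≈ 63.43°
|L| = 2 · 1 / (2.2361) ≈ 0.89441
Gain = 20 log₁₀(0.89441) ≈ -0.97 dB
∠L = (0°) − (63.43°) = -63.43°

-1.0 dB, -63.4°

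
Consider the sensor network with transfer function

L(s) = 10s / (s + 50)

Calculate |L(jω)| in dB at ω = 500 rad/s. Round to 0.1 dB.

20.0 dB

At s = jω = j500:
zero at origin: s = j500 → |·| = 500, ∠ = 90.00°
pole (s+50): 50 + j500 → |·| = √(50²+500²) = √252500 ≈ 502.49, ∠ = arctan(500/50) ≈ 84.29°
|L| = 10 · 500 / 502.49 ≈ 9.9504
Gain = 20 log₁₀(9.9504) ≈ 19.96 dB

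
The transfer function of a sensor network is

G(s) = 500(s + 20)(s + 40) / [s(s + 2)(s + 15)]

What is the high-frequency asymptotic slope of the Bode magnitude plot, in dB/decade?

Each pole contributes −20 dB/decade at high frequency; each zero contributes +20 dB/decade.
Net: 2 zero(s) − 3 pole(s) → -20 dB/decade.

-20 dB/decade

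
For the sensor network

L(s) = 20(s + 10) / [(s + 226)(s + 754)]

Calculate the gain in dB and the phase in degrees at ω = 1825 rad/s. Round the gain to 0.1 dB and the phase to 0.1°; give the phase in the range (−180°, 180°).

At s = jω = j1825:
zero (s+10): 10 + j1825 → |·| = √(10²+1825²) = √3330725 ≈ 1825, ∠ = arctan(1825/10) ≈ 89.69°
pole (s+226): 226 + j1825 → |·| = √(226²+1825²) = √3381701 ≈ 1838.9, ∠ = arctan(1825/226) ≈ 82.94°
pole (s+754): 754 + j1825 → |·| = √(754²+1825²) = √3899141 ≈ 1974.6, ∠ = arctan(1825/754) ≈ 67.55°
|L| = 20 · 1825 / 3.6311e+06 ≈ 0.010052
Gain = 20 log₁₀(0.010052) ≈ -39.95 dB
∠L = 89.69° − 150.49° = -60.80°

-40.0 dB, -60.8°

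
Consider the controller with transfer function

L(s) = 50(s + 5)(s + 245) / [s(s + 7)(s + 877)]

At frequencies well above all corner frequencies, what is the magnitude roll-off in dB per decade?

Each pole contributes −20 dB/decade at high frequency; each zero contributes +20 dB/decade.
Net: 2 zero(s) − 3 pole(s) → -20 dB/decade.

-20 dB/decade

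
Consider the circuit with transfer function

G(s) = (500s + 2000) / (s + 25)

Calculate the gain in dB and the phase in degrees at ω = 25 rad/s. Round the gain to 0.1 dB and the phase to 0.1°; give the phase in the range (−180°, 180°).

51.1 dB, 35.9°

Substitute s = j25:
Numerator: 500(j25) + 2000 = 2000 + j12500
Denominator: (j25) + 25 = 25 + j25
|N| = √(2000² + 12500²) ≈ 12659, ∠N ≈ 80.91°
|D| = √(25² + 25²) ≈ 35.355, ∠D ≈ 45.00°
|G| = 12659 / 35.355 ≈ 358.05
Gain = 20 log₁₀(358.05) ≈ 51.08 dB
∠G = 80.91° − 45.00° = 35.91°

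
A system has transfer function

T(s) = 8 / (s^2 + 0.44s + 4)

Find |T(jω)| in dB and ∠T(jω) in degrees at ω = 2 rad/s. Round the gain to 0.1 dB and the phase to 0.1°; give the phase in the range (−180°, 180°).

At s = jω = j2:
quadratic: (j2)² + 0.44·j2 + 4 = 0 + j0.88 → |·| ≈ 0.88, ∠ ≈ 90.00°
|T| = 8 / 0.88 ≈ 9.0909
Gain = 20 log₁₀(9.0909) ≈ 19.17 dB
∠T = 0.00° − 90.00° = -90.00°

19.2 dB, -90.0°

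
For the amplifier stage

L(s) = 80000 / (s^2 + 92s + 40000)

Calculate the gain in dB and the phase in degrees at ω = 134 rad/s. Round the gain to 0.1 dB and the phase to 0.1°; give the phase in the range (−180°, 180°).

10.0 dB, -29.2°

At s = jω = j134:
quadratic: (j134)² + 92·j134 + 40000 = 22044 + j12328 → |·| ≈ 25257, ∠ ≈ 29.22°
|L| = 80000 / 25257 ≈ 3.1674
Gain = 20 log₁₀(3.1674) ≈ 10.01 dB
∠L = 0.00° − 29.22° = -29.22°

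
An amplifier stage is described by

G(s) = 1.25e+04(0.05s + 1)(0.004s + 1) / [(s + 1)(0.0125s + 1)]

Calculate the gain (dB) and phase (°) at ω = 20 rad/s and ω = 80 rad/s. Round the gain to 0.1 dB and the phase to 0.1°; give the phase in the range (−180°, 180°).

At ω = 20 rad/s:
zero (1 + j20·0.05) = 1 + j1 → |·| ≈ 1.4142, ∠ ≈ 45.00°
zero (1 + j20·0.004) = 1 + j0.08 → |·| ≈ 1.0032, ∠ ≈ 4.57°
pole (1 + j20·1) = 1 + j20 → |·| ≈ 20.025, ∠ ≈ 87.14°
pole (1 + j20·0.0125) = 1 + j0.25 → |·| ≈ 1.0308, ∠ ≈ 14.04°
|G| = 1.25e+04 · 1.4142 · 1.0032 / (20.025 · 1.0308) ≈ 859.14
Gain = 20 log₁₀(859.14) ≈ 58.68 dB
∠G = (45.00° + 4.57°) − (87.14° + 14.04°) = -51.61°

At ω = 80 rad/s:
zero (1 + j80·0.05) = 1 + j4 → |·| ≈ 4.1231, ∠ ≈ 75.96°
zero (1 + j80·0.004) = 1 + j0.32 → |·| ≈ 1.05, ∠ ≈ 17.74°
pole (1 + j80·1) = 1 + j80 → |·| ≈ 80.006, ∠ ≈ 89.28°
pole (1 + j80·0.0125) = 1 + j1 → |·| ≈ 1.4142, ∠ ≈ 45.00°
|G| = 1.25e+04 · 4.1231 · 1.05 / (80.006 · 1.4142) ≈ 478.29
Gain = 20 log₁₀(478.29) ≈ 53.59 dB
∠G = (75.96° + 17.74°) − (89.28° + 45.00°) = -40.58°

ω = 20: 58.7 dB, -51.6°; ω = 80: 53.6 dB, -40.6°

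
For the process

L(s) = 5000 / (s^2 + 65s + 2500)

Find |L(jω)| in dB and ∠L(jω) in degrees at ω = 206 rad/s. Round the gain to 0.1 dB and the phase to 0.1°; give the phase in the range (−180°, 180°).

At s = jω = j206:
quadratic: (j206)² + 65·j206 + 2500 = -39936 + j13390 → |·| ≈ 42121, ∠ ≈ 161.46°
|L| = 5000 / 42121 ≈ 0.11871
Gain = 20 log₁₀(0.11871) ≈ -18.51 dB
∠L = 0.00° − 161.46° = -161.46°

-18.5 dB, -161.5°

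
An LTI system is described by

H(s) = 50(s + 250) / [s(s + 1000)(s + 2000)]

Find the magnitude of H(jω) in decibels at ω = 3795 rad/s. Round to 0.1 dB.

At s = jω = j3795:
zero (s+250): 250 + j3795 → |·| = √(250²+3795²) = √14464525 ≈ 3803.2, ∠ = arctan(3795/250) ≈ 86.23°
pole (s+1000): 1000 + j3795 → |·| = √(1000²+3795²) = √15402025 ≈ 3924.5, ∠ = arctan(3795/1000) ≈ 75.24°
pole (s+2000): 2000 + j3795 → |·| = √(2000²+3795²) = √18402025 ≈ 4289.8, ∠ = arctan(3795/2000) ≈ 62.21°
pole at origin: |s| = 3795, ∠ = 90.00° (in denominator)
|H| = 50 · 3803.2 / 6.389e+10 ≈ 2.9764e-06
Gain = 20 log₁₀(2.9764e-06) ≈ -110.53 dB

-110.5 dB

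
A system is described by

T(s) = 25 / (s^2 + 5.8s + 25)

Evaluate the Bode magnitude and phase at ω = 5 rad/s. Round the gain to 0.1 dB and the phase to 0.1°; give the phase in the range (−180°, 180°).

-1.3 dB, -90.0°

At s = jω = j5:
quadratic: (j5)² + 5.8·j5 + 25 = 0 + j29 → |·| ≈ 29, ∠ ≈ 90.00°
|T| = 25 / 29 ≈ 0.86207
Gain = 20 log₁₀(0.86207) ≈ -1.29 dB
∠T = 0.00° − 90.00° = -90.00°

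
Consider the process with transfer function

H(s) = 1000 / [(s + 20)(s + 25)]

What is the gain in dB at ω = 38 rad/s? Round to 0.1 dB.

-5.8 dB

At s = jω = j38:
pole (s+20): 20 + j38 → |·| = √(20²+38²) = √1844 ≈ 42.942, ∠ = arctan(38/20) ≈ 62.24°
pole (s+25): 25 + j38 → |·| = √(25²+38²) = √2069 ≈ 45.486, ∠ = arctan(38/25) ≈ 56.66°
|H| = 1000 / 1953.3 ≈ 0.51195
Gain = 20 log₁₀(0.51195) ≈ -5.82 dB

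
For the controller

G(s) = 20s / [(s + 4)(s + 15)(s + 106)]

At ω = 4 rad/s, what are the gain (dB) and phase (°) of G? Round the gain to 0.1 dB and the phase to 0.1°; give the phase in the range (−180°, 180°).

At s = jω = j4:
zero at origin: s = j4 → |·| = 4, ∠ = 90.00°
pole (s+4): 4 + j4 → |·| = √(4²+4²) = √32 ≈ 5.6569, ∠ = arctan(4/4) ≈ 45.00°
pole (s+15): 15 + j4 → |·| = √(15²+4²) = √241 ≈ 15.524, ∠ = arctan(4/15) ≈ 14.93°
pole (s+106): 106 + j4 → |·| = √(106²+4²) = √11252 ≈ 106.08, ∠ = arctan(4/106) ≈ 2.16°
|G| = 20 · 4 / 9315.7 ≈ 0.0085877
Gain = 20 log₁₀(0.0085877) ≈ -41.32 dB
∠G = 90.00° − 62.09° = 27.91°

-41.3 dB, 27.9°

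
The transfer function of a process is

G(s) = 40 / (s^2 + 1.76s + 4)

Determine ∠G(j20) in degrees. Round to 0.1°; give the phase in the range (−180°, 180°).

-174.9°

At s = jω = j20:
quadratic: (j20)² + 1.76·j20 + 4 = -396 + j35.2 → |·| ≈ 397.56, ∠ ≈ 174.92°
∠G = 0.00° − 174.92° = -174.92°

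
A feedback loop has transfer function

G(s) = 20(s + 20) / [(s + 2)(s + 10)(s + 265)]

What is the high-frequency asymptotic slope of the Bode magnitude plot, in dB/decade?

Each pole contributes −20 dB/decade at high frequency; each zero contributes +20 dB/decade.
Net: 1 zero(s) − 3 pole(s) → -40 dB/decade.

-40 dB/decade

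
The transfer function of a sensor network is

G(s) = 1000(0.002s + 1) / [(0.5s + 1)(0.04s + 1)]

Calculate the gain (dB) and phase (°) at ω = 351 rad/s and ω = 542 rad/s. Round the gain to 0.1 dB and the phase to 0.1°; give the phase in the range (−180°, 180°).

ω = 351: -6.1 dB, -140.5°; ω = 542: -12.0 dB, -129.8°

At ω = 351 rad/s:
zero (1 + j351·0.002) = 1 + j0.702 → |·| ≈ 1.2218, ∠ ≈ 35.07°
pole (1 + j351·0.5) = 1 + j175.5 → |·| ≈ 175.5, ∠ ≈ 89.67°
pole (1 + j351·0.04) = 1 + j14.04 → |·| ≈ 14.076, ∠ ≈ 85.93°
|G| = 1000 · 1.2218 / (175.5 · 14.076) ≈ 0.49459
Gain = 20 log₁₀(0.49459) ≈ -6.12 dB
∠G = (35.07°) − (89.67° + 85.93°) = -140.53°

At ω = 542 rad/s:
zero (1 + j542·0.002) = 1 + j1.084 → |·| ≈ 1.4748, ∠ ≈ 47.31°
pole (1 + j542·0.5) = 1 + j271 → |·| ≈ 271, ∠ ≈ 89.79°
pole (1 + j542·0.04) = 1 + j21.68 → |·| ≈ 21.703, ∠ ≈ 87.36°
|G| = 1000 · 1.4748 / (271 · 21.703) ≈ 0.25075
Gain = 20 log₁₀(0.25075) ≈ -12.02 dB
∠G = (47.31°) − (89.79° + 87.36°) = -129.84°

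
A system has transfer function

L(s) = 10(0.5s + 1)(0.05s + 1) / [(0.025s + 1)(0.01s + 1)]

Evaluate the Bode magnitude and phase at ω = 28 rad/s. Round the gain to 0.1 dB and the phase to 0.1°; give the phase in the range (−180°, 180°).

45.6 dB, 89.7°

At ω = 28 rad/s:
zero (1 + j28·0.5) = 1 + j14 → |·| ≈ 14.036, ∠ ≈ 85.91°
zero (1 + j28·0.05) = 1 + j1.4 → |·| ≈ 1.7205, ∠ ≈ 54.46°
pole (1 + j28·0.025) = 1 + j0.7 → |·| ≈ 1.2207, ∠ ≈ 34.99°
pole (1 + j28·0.01) = 1 + j0.28 → |·| ≈ 1.0385, ∠ ≈ 15.64°
|L| = 10 · 14.036 · 1.7205 / (1.2207 · 1.0385) ≈ 190.49
Gain = 20 log₁₀(190.49) ≈ 45.60 dB
∠L = (85.91° + 54.46°) − (34.99° + 15.64°) = 89.74°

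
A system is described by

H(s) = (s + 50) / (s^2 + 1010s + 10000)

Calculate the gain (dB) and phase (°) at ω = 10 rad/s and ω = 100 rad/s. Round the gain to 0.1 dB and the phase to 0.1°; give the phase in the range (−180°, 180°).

Substitute s = j10:
Numerator: (j10) + 50 = 50 + j10
Denominator: (j10)^2 + 1010(j10) + 10000 = 9900 + j10100
|N| = √(50² + 10²) ≈ 50.99, ∠N ≈ 11.31°
|D| = √(9900² + 10100²) ≈ 14143, ∠D ≈ 45.57°
|H| = 50.99 / 14143 ≈ 0.0036053
Gain = 20 log₁₀(0.0036053) ≈ -48.86 dB
∠H = 11.31° − 45.57° = -34.26°

Substitute s = j100:
Numerator: (j100) + 50 = 50 + j100
Denominator: (j100)^2 + 1010(j100) + 10000 = 0 + j101000
|N| = √(50² + 100²) ≈ 111.8, ∠N ≈ 63.43°
|D| = √(0² + 101000²) ≈ 1.01e+05, ∠D ≈ 90.00°
|H| = 111.8 / 1.01e+05 ≈ 0.0011069
Gain = 20 log₁₀(0.0011069) ≈ -59.12 dB
∠H = 63.43° − 90.00° = -26.57°

ω = 10: -48.9 dB, -34.3°; ω = 100: -59.1 dB, -26.6°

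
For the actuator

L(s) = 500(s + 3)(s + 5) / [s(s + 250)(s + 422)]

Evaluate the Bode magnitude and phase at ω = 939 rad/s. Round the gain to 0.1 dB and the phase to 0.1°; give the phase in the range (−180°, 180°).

-6.6 dB, -51.4°

At s = jω = j939:
zero (s+3): 3 + j939 → |·| = √(3²+939²) = √881730 ≈ 939, ∠ = arctan(939/3) ≈ 89.82°
zero (s+5): 5 + j939 → |·| = √(5²+939²) = √881746 ≈ 939.01, ∠ = arctan(939/5) ≈ 89.69°
pole (s+250): 250 + j939 → |·| = √(250²+939²) = √944221 ≈ 971.71, ∠ = arctan(939/250) ≈ 75.09°
pole (s+422): 422 + j939 → |·| = √(422²+939²) = √1059805 ≈ 1029.5, ∠ = arctan(939/422) ≈ 65.80°
pole at origin: |s| = 939, ∠ = 90.00° (in denominator)
|L| = 500 · 8.8173e+05 / 9.3935e+08 ≈ 0.46933
Gain = 20 log₁₀(0.46933) ≈ -6.57 dB
∠L = 179.51° − 230.89° = -51.38°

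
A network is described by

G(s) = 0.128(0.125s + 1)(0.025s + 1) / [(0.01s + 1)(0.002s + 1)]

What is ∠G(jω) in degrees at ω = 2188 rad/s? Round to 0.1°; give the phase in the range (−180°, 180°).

At ω = 2188 rad/s:
zero (1 + j2188·0.125) = 1 + j273.5 → |·| ≈ 273.5, ∠ ≈ 89.79°
zero (1 + j2188·0.025) = 1 + j54.7 → |·| ≈ 54.709, ∠ ≈ 88.95°
pole (1 + j2188·0.01) = 1 + j21.88 → |·| ≈ 21.903, ∠ ≈ 87.38°
pole (1 + j2188·0.002) = 1 + j4.376 → |·| ≈ 4.4888, ∠ ≈ 77.13°
∠G = (89.79° + 88.95°) − (87.38° + 77.13°) = 14.23°

14.2°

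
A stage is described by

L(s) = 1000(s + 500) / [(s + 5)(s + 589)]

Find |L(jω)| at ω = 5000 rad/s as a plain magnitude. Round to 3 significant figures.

At s = jω = j5000:
zero (s+500): 500 + j5000 → |·| = √(500²+5000²) = √25250000 ≈ 5024.9, ∠ = arctan(5000/500) ≈ 84.29°
pole (s+5): 5 + j5000 → |·| = √(5²+5000²) = √25000025 ≈ 5000, ∠ = arctan(5000/5) ≈ 89.94°
pole (s+589): 589 + j5000 → |·| = √(589²+5000²) = √25346921 ≈ 5034.6, ∠ = arctan(5000/589) ≈ 83.28°
|L| = 1000 · 5024.9 / 2.5173e+07 ≈ 0.19961

0.200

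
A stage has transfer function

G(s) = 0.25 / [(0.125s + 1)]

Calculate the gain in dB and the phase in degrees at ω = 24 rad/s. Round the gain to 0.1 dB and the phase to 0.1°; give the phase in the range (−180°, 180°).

At ω = 24 rad/s:
pole (1 + j24·0.125) = 1 + j3 → |·| ≈ 3.1623, ∠ ≈ 71.57°
|G| = 0.25 · 1 / (3.1623) ≈ 0.079056
Gain = 20 log₁₀(0.079056) ≈ -22.04 dB
∠G = (0°) − (71.57°) = -71.57°

-22.0 dB, -71.6°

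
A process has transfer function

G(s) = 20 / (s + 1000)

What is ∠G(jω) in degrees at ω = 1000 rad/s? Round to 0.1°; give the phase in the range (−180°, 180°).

-45.0°

Substitute s = j1000:
Numerator: 20 = 20 + j0
Denominator: (j1000) + 1000 = 1000 + j1000
|N| = √(20² + 0²) ≈ 20, ∠N ≈ 0.00°
|D| = √(1000² + 1000²) ≈ 1414.2, ∠D ≈ 45.00°
∠G = 0.00° − 45.00° = -45.00°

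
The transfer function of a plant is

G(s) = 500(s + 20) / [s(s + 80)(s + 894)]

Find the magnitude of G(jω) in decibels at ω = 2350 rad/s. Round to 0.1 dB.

At s = jω = j2350:
zero (s+20): 20 + j2350 → |·| = √(20²+2350²) = √5522900 ≈ 2350.1, ∠ = arctan(2350/20) ≈ 89.51°
pole (s+80): 80 + j2350 → |·| = √(80²+2350²) = √5528900 ≈ 2351.4, ∠ = arctan(2350/80) ≈ 88.05°
pole (s+894): 894 + j2350 → |·| = √(894²+2350²) = √6321736 ≈ 2514.3, ∠ = arctan(2350/894) ≈ 69.17°
pole at origin: |s| = 2350, ∠ = 90.00° (in denominator)
|G| = 500 · 2350.1 / 1.3893e+10 ≈ 8.4579e-05
Gain = 20 log₁₀(8.4579e-05) ≈ -81.45 dB

-81.5 dB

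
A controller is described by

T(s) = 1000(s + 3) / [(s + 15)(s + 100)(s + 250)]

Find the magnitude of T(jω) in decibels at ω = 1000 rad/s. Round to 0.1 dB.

At s = jω = j1000:
zero (s+3): 3 + j1000 → |·| = √(3²+1000²) = √1000009 ≈ 1000, ∠ = arctan(1000/3) ≈ 89.83°
pole (s+15): 15 + j1000 → |·| = √(15²+1000²) = √1000225 ≈ 1000.1, ∠ = arctan(1000/15) ≈ 89.14°
pole (s+100): 100 + j1000 → |·| = √(100²+1000²) = √1010000 ≈ 1005, ∠ = arctan(1000/100) ≈ 84.29°
pole (s+250): 250 + j1000 → |·| = √(250²+1000²) = √1062500 ≈ 1030.8, ∠ = arctan(1000/250) ≈ 75.96°
|T| = 1000 · 1000 / 1.0361e+09 ≈ 0.00096516
Gain = 20 log₁₀(0.00096516) ≈ -60.31 dB

-60.3 dB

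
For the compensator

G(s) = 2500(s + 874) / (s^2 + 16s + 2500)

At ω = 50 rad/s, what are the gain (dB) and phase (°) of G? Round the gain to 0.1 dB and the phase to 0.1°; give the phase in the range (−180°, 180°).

At s = jω = j50:
zero (s+874): 874 + j50 → |·| = √(874²+50²) = √766376 ≈ 875.43, ∠ = arctan(50/874) ≈ 3.27°
quadratic: (j50)² + 16·j50 + 2500 = 0 + j800 → |·| ≈ 800, ∠ ≈ 90.00°
|G| = 2500 · 875.43 / 800 ≈ 2735.7
Gain = 20 log₁₀(2735.7) ≈ 68.74 dB
∠G = 3.27° − 90.00° = -86.73°

68.7 dB, -86.7°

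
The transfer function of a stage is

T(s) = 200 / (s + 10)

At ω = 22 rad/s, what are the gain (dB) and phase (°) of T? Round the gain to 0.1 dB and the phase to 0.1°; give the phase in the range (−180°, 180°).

At s = jω = j22:
pole (s+10): 10 + j22 → |·| = √(10²+22²) = √584 ≈ 24.166, ∠ = arctan(22/10) ≈ 65.56°
|T| = 200 / 24.166 ≈ 8.2761
Gain = 20 log₁₀(8.2761) ≈ 18.36 dB
∠T = 0.00° − 65.56° = -65.56°

18.4 dB, -65.6°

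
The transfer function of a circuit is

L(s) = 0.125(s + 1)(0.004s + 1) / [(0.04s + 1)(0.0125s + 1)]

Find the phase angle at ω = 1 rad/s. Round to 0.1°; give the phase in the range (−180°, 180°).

At ω = 1 rad/s:
zero (1 + j1·1) = 1 + j1 → |·| ≈ 1.4142, ∠ ≈ 45.00°
zero (1 + j1·0.004) = 1 + j0.004 → |·| ≈ 1, ∠ ≈ 0.23°
pole (1 + j1·0.04) = 1 + j0.04 → |·| ≈ 1.0008, ∠ ≈ 2.29°
pole (1 + j1·0.0125) = 1 + j0.0125 → |·| ≈ 1.0001, ∠ ≈ 0.72°
∠L = (45.00° + 0.23°) − (2.29° + 0.72°) = 42.22°

42.2°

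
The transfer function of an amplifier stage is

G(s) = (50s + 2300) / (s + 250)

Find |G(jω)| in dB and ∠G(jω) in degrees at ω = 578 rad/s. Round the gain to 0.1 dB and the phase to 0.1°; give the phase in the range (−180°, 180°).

Substitute s = j578:
Numerator: 50(j578) + 2300 = 2300 + j28900
Denominator: (j578) + 250 = 250 + j578
|N| = √(2300² + 28900²) ≈ 28991, ∠N ≈ 85.45°
|D| = √(250² + 578²) ≈ 629.75, ∠D ≈ 66.61°
|G| = 28991 / 629.75 ≈ 46.036
Gain = 20 log₁₀(46.036) ≈ 33.26 dB
∠G = 85.45° − 66.61° = 18.84°

33.3 dB, 18.8°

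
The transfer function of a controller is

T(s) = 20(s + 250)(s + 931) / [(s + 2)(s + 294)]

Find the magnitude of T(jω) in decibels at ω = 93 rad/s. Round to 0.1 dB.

44.8 dB

At s = jω = j93:
zero (s+250): 250 + j93 → |·| = √(250²+93²) = √71149 ≈ 266.74, ∠ = arctan(93/250) ≈ 20.41°
zero (s+931): 931 + j93 → |·| = √(931²+93²) = √875410 ≈ 935.63, ∠ = arctan(93/931) ≈ 5.70°
pole (s+2): 2 + j93 → |·| = √(2²+93²) = √8653 ≈ 93.022, ∠ = arctan(93/2) ≈ 88.77°
pole (s+294): 294 + j93 → |·| = √(294²+93²) = √95085 ≈ 308.36, ∠ = arctan(93/294) ≈ 17.55°
|T| = 20 · 2.4957e+05 / 28684 ≈ 174.01
Gain = 20 log₁₀(174.01) ≈ 44.81 dB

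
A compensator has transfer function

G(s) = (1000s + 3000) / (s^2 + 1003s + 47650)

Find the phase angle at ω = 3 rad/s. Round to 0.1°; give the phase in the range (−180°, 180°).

Substitute s = j3:
Numerator: 1000(j3) + 3000 = 3000 + j3000
Denominator: (j3)^2 + 1003(j3) + 47650 = 47641 + j3009
|N| = √(3000² + 3000²) ≈ 4242.6, ∠N ≈ 45.00°
|D| = √(47641² + 3009²) ≈ 47736, ∠D ≈ 3.61°
∠G = 45.00° − 3.61° = 41.39°

41.4°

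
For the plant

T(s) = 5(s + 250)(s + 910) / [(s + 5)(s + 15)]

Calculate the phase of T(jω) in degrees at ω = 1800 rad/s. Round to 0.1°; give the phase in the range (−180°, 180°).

-34.1°

At s = jω = j1800:
zero (s+250): 250 + j1800 → |·| = √(250²+1800²) = √3302500 ≈ 1817.3, ∠ = arctan(1800/250) ≈ 82.09°
zero (s+910): 910 + j1800 → |·| = √(910²+1800²) = √4068100 ≈ 2017, ∠ = arctan(1800/910) ≈ 63.18°
pole (s+5): 5 + j1800 → |·| = √(5²+1800²) = √3240025 ≈ 1800, ∠ = arctan(1800/5) ≈ 89.84°
pole (s+15): 15 + j1800 → |·| = √(15²+1800²) = √3240225 ≈ 1800.1, ∠ = arctan(1800/15) ≈ 89.52°
∠T = 145.27° − 179.36° = -34.09°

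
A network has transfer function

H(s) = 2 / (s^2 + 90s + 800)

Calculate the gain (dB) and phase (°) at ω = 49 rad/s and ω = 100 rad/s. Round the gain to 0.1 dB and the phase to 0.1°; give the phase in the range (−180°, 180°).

ω = 49: -67.4 dB, -110.0°; ω = 100: -76.2 dB, -135.6°

Substitute s = j49:
Numerator: 2 = 2 + j0
Denominator: (j49)^2 + 90(j49) + 800 = -1601 + j4410
|N| = √(2² + 0²) ≈ 2, ∠N ≈ 0.00°
|D| = √(1601² + 4410²) ≈ 4691.6, ∠D ≈ 109.95°
|H| = 2 / 4691.6 ≈ 0.00042629
Gain = 20 log₁₀(0.00042629) ≈ -67.41 dB
∠H = 0.00° − 109.95° = -109.95°

Substitute s = j100:
Numerator: 2 = 2 + j0
Denominator: (j100)^2 + 90(j100) + 800 = -9200 + j9000
|N| = √(2² + 0²) ≈ 2, ∠N ≈ 0.00°
|D| = √(9200² + 9000²) ≈ 12870, ∠D ≈ 135.63°
|H| = 2 / 12870 ≈ 0.0001554
Gain = 20 log₁₀(0.0001554) ≈ -76.17 dB
∠H = 0.00° − 135.63° = -135.63°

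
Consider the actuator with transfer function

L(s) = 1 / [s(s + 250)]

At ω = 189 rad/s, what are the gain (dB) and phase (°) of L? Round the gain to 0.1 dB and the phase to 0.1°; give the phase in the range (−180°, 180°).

At s = jω = j189:
pole (s+250): 250 + j189 → |·| = √(250²+189²) = √98221 ≈ 313.4, ∠ = arctan(189/250) ≈ 37.09°
pole at origin: |s| = 189, ∠ = 90.00° (in denominator)
|L| = 1 / 59233 ≈ 1.6882e-05
Gain = 20 log₁₀(1.6882e-05) ≈ -95.45 dB
∠L = 0.00° − 127.09° = -127.09°

-95.5 dB, -127.1°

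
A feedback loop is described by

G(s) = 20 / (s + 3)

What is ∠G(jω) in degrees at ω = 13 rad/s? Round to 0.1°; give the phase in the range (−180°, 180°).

At s = jω = j13:
pole (s+3): 3 + j13 → |·| = √(3²+13²) = √178 ≈ 13.342, ∠ = arctan(13/3) ≈ 77.01°
∠G = 0.00° − 77.01° = -77.01°

-77.0°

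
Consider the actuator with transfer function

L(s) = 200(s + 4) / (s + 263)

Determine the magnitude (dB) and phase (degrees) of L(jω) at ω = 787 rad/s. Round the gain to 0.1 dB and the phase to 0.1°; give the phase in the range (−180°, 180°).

45.6 dB, 18.2°

At s = jω = j787:
zero (s+4): 4 + j787 → |·| = √(4²+787²) = √619385 ≈ 787.01, ∠ = arctan(787/4) ≈ 89.71°
pole (s+263): 263 + j787 → |·| = √(263²+787²) = √688538 ≈ 829.78, ∠ = arctan(787/263) ≈ 71.52°
|L| = 200 · 787.01 / 829.78 ≈ 189.69
Gain = 20 log₁₀(189.69) ≈ 45.56 dB
∠L = 89.71° − 71.52° = 18.19°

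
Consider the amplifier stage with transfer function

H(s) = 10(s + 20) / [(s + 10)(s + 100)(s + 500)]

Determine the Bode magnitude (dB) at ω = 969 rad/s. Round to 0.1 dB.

-100.5 dB

At s = jω = j969:
zero (s+20): 20 + j969 → |·| = √(20²+969²) = √939361 ≈ 969.21, ∠ = arctan(969/20) ≈ 88.82°
pole (s+10): 10 + j969 → |·| = √(10²+969²) = √939061 ≈ 969.05, ∠ = arctan(969/10) ≈ 89.41°
pole (s+100): 100 + j969 → |·| = √(100²+969²) = √948961 ≈ 974.15, ∠ = arctan(969/100) ≈ 84.11°
pole (s+500): 500 + j969 → |·| = √(500²+969²) = √1188961 ≈ 1090.4, ∠ = arctan(969/500) ≈ 62.71°
|H| = 10 · 969.21 / 1.0293e+09 ≈ 9.4162e-06
Gain = 20 log₁₀(9.4162e-06) ≈ -100.52 dB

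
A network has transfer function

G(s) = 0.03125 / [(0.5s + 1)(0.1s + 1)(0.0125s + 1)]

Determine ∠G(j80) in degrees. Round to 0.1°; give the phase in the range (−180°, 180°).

At ω = 80 rad/s:
pole (1 + j80·0.5) = 1 + j40 → |·| ≈ 40.012, ∠ ≈ 88.57°
pole (1 + j80·0.1) = 1 + j8 → |·| ≈ 8.0623, ∠ ≈ 82.87°
pole (1 + j80·0.0125) = 1 + j1 → |·| ≈ 1.4142, ∠ ≈ 45.00°
∠G = (0°) − (88.57° + 82.87° + 45.00°) = -216.44° ≡ 143.56° (principal value)

143.6°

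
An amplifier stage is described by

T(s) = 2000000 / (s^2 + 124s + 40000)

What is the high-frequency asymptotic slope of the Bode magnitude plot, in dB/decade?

Each pole contributes −20 dB/decade at high frequency; each zero contributes +20 dB/decade.
Net: 0 zero(s) − 2 pole(s) → -40 dB/decade.

-40 dB/decade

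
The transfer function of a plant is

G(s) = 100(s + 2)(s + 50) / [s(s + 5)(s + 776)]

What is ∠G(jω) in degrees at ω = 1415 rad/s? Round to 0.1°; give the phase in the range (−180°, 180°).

-63.2°

At s = jω = j1415:
zero (s+2): 2 + j1415 → |·| = √(2²+1415²) = √2002229 ≈ 1415, ∠ = arctan(1415/2) ≈ 89.92°
zero (s+50): 50 + j1415 → |·| = √(50²+1415²) = √2004725 ≈ 1415.9, ∠ = arctan(1415/50) ≈ 87.98°
pole (s+5): 5 + j1415 → |·| = √(5²+1415²) = √2002250 ≈ 1415, ∠ = arctan(1415/5) ≈ 89.80°
pole (s+776): 776 + j1415 → |·| = √(776²+1415²) = √2604401 ≈ 1613.8, ∠ = arctan(1415/776) ≈ 61.26°
pole at origin: |s| = 1415, ∠ = 90.00° (in denominator)
∠G = 177.90° − 241.06° = -63.16°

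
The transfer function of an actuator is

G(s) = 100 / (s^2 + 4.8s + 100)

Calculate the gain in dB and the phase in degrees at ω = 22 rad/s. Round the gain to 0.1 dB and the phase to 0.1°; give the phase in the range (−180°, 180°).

-12.0 dB, -164.6°

At s = jω = j22:
quadratic: (j22)² + 4.8·j22 + 100 = -384 + j105.6 → |·| ≈ 398.26, ∠ ≈ 164.62°
|G| = 100 / 398.26 ≈ 0.25109
Gain = 20 log₁₀(0.25109) ≈ -12.00 dB
∠G = 0.00° − 164.62° = -164.62°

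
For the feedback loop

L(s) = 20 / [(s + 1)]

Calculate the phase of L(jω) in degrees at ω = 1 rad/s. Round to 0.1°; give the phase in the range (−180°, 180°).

At ω = 1 rad/s:
pole (1 + j1·1) = 1 + j1 → |·| ≈ 1.4142, ∠ ≈ 45.00°
∠L = (0°) − (45.00°) = -45.00°

-45.0°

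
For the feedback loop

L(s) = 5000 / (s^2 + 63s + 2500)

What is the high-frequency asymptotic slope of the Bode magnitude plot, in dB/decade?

Each pole contributes −20 dB/decade at high frequency; each zero contributes +20 dB/decade.
Net: 0 zero(s) − 2 pole(s) → -40 dB/decade.

-40 dB/decade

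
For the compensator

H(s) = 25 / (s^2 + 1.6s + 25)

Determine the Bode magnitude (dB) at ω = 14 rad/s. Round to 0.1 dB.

At s = jω = j14:
quadratic: (j14)² + 1.6·j14 + 25 = -171 + j22.4 → |·| ≈ 172.46, ∠ ≈ 172.54°
|H| = 25 / 172.46 ≈ 0.14496
Gain = 20 log₁₀(0.14496) ≈ -16.78 dB

-16.8 dB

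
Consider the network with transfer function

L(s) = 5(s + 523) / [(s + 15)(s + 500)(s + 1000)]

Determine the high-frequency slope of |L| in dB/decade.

-40 dB/decade

Each pole contributes −20 dB/decade at high frequency; each zero contributes +20 dB/decade.
Net: 1 zero(s) − 3 pole(s) → -40 dB/decade.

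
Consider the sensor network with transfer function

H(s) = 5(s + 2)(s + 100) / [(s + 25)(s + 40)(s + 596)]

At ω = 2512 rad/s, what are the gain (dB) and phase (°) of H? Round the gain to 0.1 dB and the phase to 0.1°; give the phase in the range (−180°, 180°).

-54.3 dB, -77.5°

At s = jω = j2512:
zero (s+2): 2 + j2512 → |·| = √(2²+2512²) = √6310148 ≈ 2512, ∠ = arctan(2512/2) ≈ 89.95°
zero (s+100): 100 + j2512 → |·| = √(100²+2512²) = √6320144 ≈ 2514, ∠ = arctan(2512/100) ≈ 87.72°
pole (s+25): 25 + j2512 → |·| = √(25²+2512²) = √6310769 ≈ 2512.1, ∠ = arctan(2512/25) ≈ 89.43°
pole (s+40): 40 + j2512 → |·| = √(40²+2512²) = √6311744 ≈ 2512.3, ∠ = arctan(2512/40) ≈ 89.09°
pole (s+596): 596 + j2512 → |·| = √(596²+2512²) = √6665360 ≈ 2581.7, ∠ = arctan(2512/596) ≈ 76.65°
|H| = 5 · 6.3152e+06 / 1.6293e+10 ≈ 0.001938
Gain = 20 log₁₀(0.001938) ≈ -54.25 dB
∠H = 177.67° − 255.17° = -77.50°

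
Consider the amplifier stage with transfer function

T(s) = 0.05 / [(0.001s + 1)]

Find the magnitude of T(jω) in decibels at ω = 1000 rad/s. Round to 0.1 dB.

-29.0 dB

At ω = 1000 rad/s:
pole (1 + j1000·0.001) = 1 + j1 → |·| ≈ 1.4142, ∠ ≈ 45.00°
|T| = 0.05 · 1 / (1.4142) ≈ 0.035356
Gain = 20 log₁₀(0.035356) ≈ -29.03 dB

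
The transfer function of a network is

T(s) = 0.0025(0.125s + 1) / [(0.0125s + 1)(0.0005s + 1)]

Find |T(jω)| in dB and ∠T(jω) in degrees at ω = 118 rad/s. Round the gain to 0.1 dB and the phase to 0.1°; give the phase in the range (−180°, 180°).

-33.7 dB, 26.9°

At ω = 118 rad/s:
zero (1 + j118·0.125) = 1 + j14.75 → |·| ≈ 14.784, ∠ ≈ 86.12°
pole (1 + j118·0.0125) = 1 + j1.475 → |·| ≈ 1.782, ∠ ≈ 55.86°
pole (1 + j118·0.0005) = 1 + j0.059 → |·| ≈ 1.0017, ∠ ≈ 3.38°
|T| = 0.0025 · 14.784 / (1.782 · 1.0017) ≈ 0.020706
Gain = 20 log₁₀(0.020706) ≈ -33.68 dB
∠T = (86.12°) − (55.86° + 3.38°) = 26.88°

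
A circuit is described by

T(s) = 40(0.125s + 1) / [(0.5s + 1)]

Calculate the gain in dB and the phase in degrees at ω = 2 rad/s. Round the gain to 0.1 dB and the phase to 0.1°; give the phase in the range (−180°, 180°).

At ω = 2 rad/s:
zero (1 + j2·0.125) = 1 + j0.25 → |·| ≈ 1.0308, ∠ ≈ 14.04°
pole (1 + j2·0.5) = 1 + j1 → |·| ≈ 1.4142, ∠ ≈ 45.00°
|T| = 40 · 1.0308 / (1.4142) ≈ 29.156
Gain = 20 log₁₀(29.156) ≈ 29.29 dB
∠T = (14.04°) − (45.00°) = -30.96°

29.3 dB, -31.0°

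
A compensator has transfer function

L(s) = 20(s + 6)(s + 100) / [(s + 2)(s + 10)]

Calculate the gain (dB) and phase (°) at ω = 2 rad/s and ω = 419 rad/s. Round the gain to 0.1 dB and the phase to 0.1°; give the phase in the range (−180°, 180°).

ω = 2: 52.8 dB, -36.7°; ω = 419: 26.3 dB, -12.6°

At s = jω = j2:
zero (s+6): 6 + j2 → |·| = √(6²+2²) = √40 ≈ 6.3246, ∠ = arctan(2/6) ≈ 18.43°
zero (s+100): 100 + j2 → |·| = √(100²+2²) = √10004 ≈ 100.02, ∠ = arctan(2/100) ≈ 1.15°
pole (s+2): 2 + j2 → |·| = √(2²+2²) = √8 ≈ 2.8284, ∠ = arctan(2/2) ≈ 45.00°
pole (s+10): 10 + j2 → |·| = √(10²+2²) = √104 ≈ 10.198, ∠ = arctan(2/10) ≈ 11.31°
|L| = 20 · 632.59 / 28.844 ≈ 438.63
Gain = 20 log₁₀(438.63) ≈ 52.84 dB
∠L = 19.58° − 56.31° = -36.73°

At s = jω = j419:
zero (s+6): 6 + j419 → |·| = √(6²+419²) = √175597 ≈ 419.04, ∠ = arctan(419/6) ≈ 89.18°
zero (s+100): 100 + j419 → |·| = √(100²+419²) = √185561 ≈ 430.77, ∠ = arctan(419/100) ≈ 76.58°
pole (s+2): 2 + j419 → |·| = √(2²+419²) = √175565 ≈ 419, ∠ = arctan(419/2) ≈ 89.73°
pole (s+10): 10 + j419 → |·| = √(10²+419²) = √175661 ≈ 419.12, ∠ = arctan(419/10) ≈ 88.63°
|L| = 20 · 1.8051e+05 / 1.7561e+05 ≈ 20.558
Gain = 20 log₁₀(20.558) ≈ 26.26 dB
∠L = 165.76° − 178.36° = -12.60°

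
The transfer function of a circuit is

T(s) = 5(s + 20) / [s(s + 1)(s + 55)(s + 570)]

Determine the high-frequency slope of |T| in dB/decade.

-60 dB/decade

Each pole contributes −20 dB/decade at high frequency; each zero contributes +20 dB/decade.
Net: 1 zero(s) − 4 pole(s) → -60 dB/decade.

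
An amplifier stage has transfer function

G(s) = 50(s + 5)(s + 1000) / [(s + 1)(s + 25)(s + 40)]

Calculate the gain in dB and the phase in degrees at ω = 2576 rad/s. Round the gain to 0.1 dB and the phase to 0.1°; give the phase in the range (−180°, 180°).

-33.6 dB, -109.9°

At s = jω = j2576:
zero (s+5): 5 + j2576 → |·| = √(5²+2576²) = √6635801 ≈ 2576, ∠ = arctan(2576/5) ≈ 89.89°
zero (s+1000): 1000 + j2576 → |·| = √(1000²+2576²) = √7635776 ≈ 2763.3, ∠ = arctan(2576/1000) ≈ 68.78°
pole (s+1): 1 + j2576 → |·| = √(1²+2576²) = √6635777 ≈ 2576, ∠ = arctan(2576/1) ≈ 89.98°
pole (s+25): 25 + j2576 → |·| = √(25²+2576²) = √6636401 ≈ 2576.1, ∠ = arctan(2576/25) ≈ 89.44°
pole (s+40): 40 + j2576 → |·| = √(40²+2576²) = √6637376 ≈ 2576.3, ∠ = arctan(2576/40) ≈ 89.11°
|G| = 50 · 7.1183e+06 / 1.7096e+10 ≈ 0.020819
Gain = 20 log₁₀(0.020819) ≈ -33.63 dB
∠G = 158.67° − 268.53° = -109.86°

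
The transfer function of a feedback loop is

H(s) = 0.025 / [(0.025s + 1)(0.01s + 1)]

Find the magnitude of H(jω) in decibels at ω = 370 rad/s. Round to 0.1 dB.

At ω = 370 rad/s:
pole (1 + j370·0.025) = 1 + j9.25 → |·| ≈ 9.3039, ∠ ≈ 83.83°
pole (1 + j370·0.01) = 1 + j3.7 → |·| ≈ 3.8328, ∠ ≈ 74.88°
|H| = 0.025 · 1 / (9.3039 · 3.8328) ≈ 0.00070107
Gain = 20 log₁₀(0.00070107) ≈ -63.08 dB

-63.1 dB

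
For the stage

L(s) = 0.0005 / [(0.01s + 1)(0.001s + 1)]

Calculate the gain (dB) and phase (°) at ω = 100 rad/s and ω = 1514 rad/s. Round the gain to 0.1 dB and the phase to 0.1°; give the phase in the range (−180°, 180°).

At ω = 100 rad/s:
pole (1 + j100·0.01) = 1 + j1 → |·| ≈ 1.4142, ∠ ≈ 45.00°
pole (1 + j100·0.001) = 1 + j0.1 → |·| ≈ 1.005, ∠ ≈ 5.71°
|L| = 0.0005 · 1 / (1.4142 · 1.005) ≈ 0.0003518
Gain = 20 log₁₀(0.0003518) ≈ -69.07 dB
∠L = (0°) − (45.00° + 5.71°) = -50.71°

At ω = 1514 rad/s:
pole (1 + j1514·0.01) = 1 + j15.14 → |·| ≈ 15.173, ∠ ≈ 86.22°
pole (1 + j1514·0.001) = 1 + j1.514 → |·| ≈ 1.8144, ∠ ≈ 56.56°
|L| = 0.0005 · 1 / (15.173 · 1.8144) ≈ 1.8162e-05
Gain = 20 log₁₀(1.8162e-05) ≈ -94.82 dB
∠L = (0°) − (86.22° + 56.56°) = -142.78°

ω = 100: -69.1 dB, -50.7°; ω = 1514: -94.8 dB, -142.8°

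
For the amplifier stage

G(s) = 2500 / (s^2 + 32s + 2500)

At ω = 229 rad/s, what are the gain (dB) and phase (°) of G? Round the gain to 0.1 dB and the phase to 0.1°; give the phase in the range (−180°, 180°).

At s = jω = j229:
quadratic: (j229)² + 32·j229 + 2500 = -49941 + j7328 → |·| ≈ 50476, ∠ ≈ 171.65°
|G| = 2500 / 50476 ≈ 0.049528
Gain = 20 log₁₀(0.049528) ≈ -26.10 dB
∠G = 0.00° − 171.65° = -171.65°

-26.1 dB, -171.7°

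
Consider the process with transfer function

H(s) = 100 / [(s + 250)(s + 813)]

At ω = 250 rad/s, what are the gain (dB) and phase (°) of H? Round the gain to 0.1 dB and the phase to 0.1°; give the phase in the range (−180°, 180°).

At s = jω = j250:
pole (s+250): 250 + j250 → |·| = √(250²+250²) = √125000 ≈ 353.55, ∠ = arctan(250/250) ≈ 45.00°
pole (s+813): 813 + j250 → |·| = √(813²+250²) = √723469 ≈ 850.57, ∠ = arctan(250/813) ≈ 17.09°
|H| = 100 / 3.0072e+05 ≈ 0.00033254
Gain = 20 log₁₀(0.00033254) ≈ -69.56 dB
∠H = 0.00° − 62.09° = -62.09°

-69.6 dB, -62.1°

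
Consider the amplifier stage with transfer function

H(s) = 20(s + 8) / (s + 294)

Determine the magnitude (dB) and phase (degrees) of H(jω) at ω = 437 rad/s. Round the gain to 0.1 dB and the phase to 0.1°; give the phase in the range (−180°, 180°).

At s = jω = j437:
zero (s+8): 8 + j437 → |·| = √(8²+437²) = √191033 ≈ 437.07, ∠ = arctan(437/8) ≈ 88.95°
pole (s+294): 294 + j437 → |·| = √(294²+437²) = √277405 ≈ 526.69, ∠ = arctan(437/294) ≈ 56.07°
|H| = 20 · 437.07 / 526.69 ≈ 16.597
Gain = 20 log₁₀(16.597) ≈ 24.40 dB
∠H = 88.95° − 56.07° = 32.88°

24.4 dB, 32.9°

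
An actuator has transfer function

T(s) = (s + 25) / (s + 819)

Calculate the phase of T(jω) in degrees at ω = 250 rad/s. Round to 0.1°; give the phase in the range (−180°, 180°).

67.3°

At s = jω = j250:
zero (s+25): 25 + j250 → |·| = √(25²+250²) = √63125 ≈ 251.25, ∠ = arctan(250/25) ≈ 84.29°
pole (s+819): 819 + j250 → |·| = √(819²+250²) = √733261 ≈ 856.31, ∠ = arctan(250/819) ≈ 16.97°
∠T = 84.29° − 16.97° = 67.32°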